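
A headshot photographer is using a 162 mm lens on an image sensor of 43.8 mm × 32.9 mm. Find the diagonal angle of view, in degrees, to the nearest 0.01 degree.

Sensor diagonal = √(43.8² + 32.9²) = √3000.8500 ≈ 54.7800 mm.
Angle of view α = 2·arctan(d/2f) with d = 54.7800 mm and f = 162 mm.
d/2f = 0.16907; arctan(0.16907) ≈ 9.5965°, so α ≈ 19.1930°.

19.19°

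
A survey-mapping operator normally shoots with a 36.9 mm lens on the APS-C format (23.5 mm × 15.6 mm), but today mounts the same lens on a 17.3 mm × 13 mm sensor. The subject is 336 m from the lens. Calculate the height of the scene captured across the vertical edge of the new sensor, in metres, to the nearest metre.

118 m

The focal length stays 36.9 mm; the relevant sensor dimension is now h = 13 mm. Object distance dₒ = 336 m = 336000 mm.
Thin-lens field height W = h·(dₒ − f)/f = 13 × (336000 − 36.9)/36.9 ≈ 118360.984 mm = 118.361 m.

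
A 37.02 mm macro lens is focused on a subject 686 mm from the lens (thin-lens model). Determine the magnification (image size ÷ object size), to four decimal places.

0.0570×

Thin lens: 1/f = 1/dₒ + 1/dᵢ → 1/dᵢ = 1/37.02 − 1/686 = 0.0255547 mm⁻¹, so dᵢ ≈ 39.1317 mm.
Magnification m = dᵢ/dₒ = 39.1317/686 ≈ 0.05704.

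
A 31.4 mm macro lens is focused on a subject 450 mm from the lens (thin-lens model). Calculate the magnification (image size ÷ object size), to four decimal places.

Thin lens: 1/f = 1/dₒ + 1/dᵢ → 1/dᵢ = 1/31.4 − 1/450 = 0.0296249 mm⁻¹, so dᵢ ≈ 33.7554 mm.
Magnification m = dᵢ/dₒ = 33.7554/450 ≈ 0.07501.

0.0750×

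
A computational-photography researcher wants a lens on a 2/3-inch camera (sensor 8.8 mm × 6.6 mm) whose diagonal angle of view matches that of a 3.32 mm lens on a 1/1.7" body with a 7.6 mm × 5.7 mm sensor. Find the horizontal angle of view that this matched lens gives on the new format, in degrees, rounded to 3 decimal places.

Sensor diagonal = √(7.6² + 5.7²) = √90.2500 ≈ 9.5000 mm.
Sensor diagonal = √(8.8² + 6.6²) = √121.0000 ≈ 11.0000 mm.
Equal diagonal AOV ⇒ f₂ = f₁ · 11.0000/9.5000 = 3.32 × 1.15789 ≈ 3.8442 mm.
Horizontal AOV on the new format = 2·arctan(8.8 / (2 × 3.8442)) = 2·arctan(1.14458) ≈ 97.7136°.

97.714°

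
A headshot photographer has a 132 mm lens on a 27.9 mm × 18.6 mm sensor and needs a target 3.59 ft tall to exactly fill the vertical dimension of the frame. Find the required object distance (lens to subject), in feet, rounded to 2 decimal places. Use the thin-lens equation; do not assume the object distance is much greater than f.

25.91 ft

W: 3.59 ft × 304.8 mm/ft = 1094.23 mm.
Magnification m = h/W = dᵢ/dₒ; combined with 1/f = 1/dₒ + 1/dᵢ this gives dₒ = f·(1 + W/h).
dₒ = 132 mm × (1 + 1094.23/18.6) = 132 × 59.8297 ≈ 7897.517 mm = 7897.517/304.8 ft = 25.9105 ft.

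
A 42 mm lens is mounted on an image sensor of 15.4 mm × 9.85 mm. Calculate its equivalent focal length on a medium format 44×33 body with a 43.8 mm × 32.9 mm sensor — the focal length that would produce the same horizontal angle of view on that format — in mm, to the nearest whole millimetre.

Equal angle of view means equal width/f ratio, so f₂ = f₁ · (width₂/width₁) = 42 × 43.8/15.4.
f₂ = 42 × 2.84416 ≈ 119.455 mm.

119 mm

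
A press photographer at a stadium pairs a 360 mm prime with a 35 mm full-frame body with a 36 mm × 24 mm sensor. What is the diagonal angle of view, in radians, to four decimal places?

Sensor diagonal = √(36² + 24²) = √1872.0000 ≈ 43.2666 mm.
Angle of view α = 2·arctan(d/2f) with d = 43.2666 mm and f = 360 mm.
d/2f = 0.06009; arctan(0.06009) ≈ 0.0600 rad, so α ≈ 0.1200 rad.

0.1200 rad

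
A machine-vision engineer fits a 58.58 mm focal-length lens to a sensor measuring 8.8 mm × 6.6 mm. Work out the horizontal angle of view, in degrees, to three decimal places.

8.591°

Angle of view α = 2·arctan(w/2f) with w = 8.8 mm and f = 58.58 mm.
w/2f = 0.07511; arctan(0.07511) ≈ 4.2955°, so α ≈ 8.5910°.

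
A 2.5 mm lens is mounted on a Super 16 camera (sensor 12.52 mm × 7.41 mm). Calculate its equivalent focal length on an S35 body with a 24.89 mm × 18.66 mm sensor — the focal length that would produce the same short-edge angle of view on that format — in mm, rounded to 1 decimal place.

Equal angle of view means equal height/f ratio, so f₂ = f₁ · (height₂/height₁) = 2.5 × 18.66/7.41.
f₂ = 2.5 × 2.51822 ≈ 6.296 mm.

6.3 mm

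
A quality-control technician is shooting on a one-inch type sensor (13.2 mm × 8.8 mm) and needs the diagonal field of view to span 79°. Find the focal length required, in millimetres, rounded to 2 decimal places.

Sensor diagonal = √(13.2² + 8.8²) = √251.6800 ≈ 15.8644 mm.
From α = 2·arctan(d/2f) we get f = d / (2·tan(α/2)).
With d = 15.8644 mm and α/2 = 39.5°, tan(α/2) ≈ 0.82434, so f ≈ 15.8644 / 1.64867 ≈ 9.6225 mm.

9.62 mm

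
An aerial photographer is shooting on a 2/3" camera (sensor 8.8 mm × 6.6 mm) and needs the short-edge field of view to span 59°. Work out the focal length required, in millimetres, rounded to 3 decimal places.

5.833 mm

From α = 2·arctan(h/2f) we get f = h / (2·tan(α/2)).
With h = 6.6 mm and α/2 = 29.5°, tan(α/2) ≈ 0.56577, so f ≈ 6.6 / 1.13155 ≈ 5.8327 mm.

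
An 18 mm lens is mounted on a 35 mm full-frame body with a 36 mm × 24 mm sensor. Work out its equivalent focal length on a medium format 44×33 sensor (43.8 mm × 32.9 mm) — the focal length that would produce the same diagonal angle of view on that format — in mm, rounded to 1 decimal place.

22.8 mm

Sensor diagonal = √(36² + 24²) = √1872.0000 ≈ 43.2666 mm.
Sensor diagonal = √(43.8² + 32.9²) = √3000.8500 ≈ 54.7800 mm.
Equal angle of view means equal diagonal/f ratio, so f₂ = f₁ · (diagonal₂/diagonal₁) = 18 × 54.7800/43.2666.
f₂ = 18 × 1.26610 ≈ 22.790 mm.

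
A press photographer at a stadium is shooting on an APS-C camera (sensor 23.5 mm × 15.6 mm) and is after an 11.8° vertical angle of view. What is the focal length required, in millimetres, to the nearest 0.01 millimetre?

75.48 mm

From α = 2·arctan(h/2f) we get f = h / (2·tan(α/2)).
With h = 15.6 mm and α/2 = 5.9°, tan(α/2) ≈ 0.10334, so f ≈ 15.6 / 0.20668 ≈ 75.4790 mm.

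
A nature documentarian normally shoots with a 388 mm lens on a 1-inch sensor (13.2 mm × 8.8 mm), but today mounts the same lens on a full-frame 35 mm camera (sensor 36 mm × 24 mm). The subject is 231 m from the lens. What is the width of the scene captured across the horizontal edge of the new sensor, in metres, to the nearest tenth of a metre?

21.4 m

The focal length stays 388 mm; the relevant sensor dimension is now w = 36 mm. Object distance dₒ = 231 m = 231000 mm.
Thin-lens field width W = w·(dₒ − f)/f = 36 × (231000 − 388)/388 ≈ 21396.990 mm = 21.397 m.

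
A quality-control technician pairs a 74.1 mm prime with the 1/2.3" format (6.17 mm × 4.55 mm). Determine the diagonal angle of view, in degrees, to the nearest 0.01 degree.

5.92°

Sensor diagonal = √(6.17² + 4.55²) = √58.7714 ≈ 7.6663 mm.
Angle of view α = 2·arctan(d/2f) with d = 7.6663 mm and f = 74.1 mm.
d/2f = 0.05173; arctan(0.05173) ≈ 2.9612°, so α ≈ 5.9224°.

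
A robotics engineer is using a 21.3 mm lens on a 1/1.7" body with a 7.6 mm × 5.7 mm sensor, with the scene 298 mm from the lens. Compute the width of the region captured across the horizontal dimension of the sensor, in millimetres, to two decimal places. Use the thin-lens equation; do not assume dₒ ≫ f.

Similar triangles through the lens centre give W/dₒ = w/dᵢ; with 1/f = 1/dₒ + 1/dᵢ this gives W = w·(dₒ − f)/f.
W = 7.6 mm × (298 − 21.3) / 21.3 = 7.6 × 12.9906 ≈ 98.729 mm.

98.73 mm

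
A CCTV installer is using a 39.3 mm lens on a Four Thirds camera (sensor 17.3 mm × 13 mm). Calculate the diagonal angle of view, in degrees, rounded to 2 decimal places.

30.79°

Sensor diagonal = √(17.3² + 13²) = √468.2900 ≈ 21.6400 mm.
Angle of view α = 2·arctan(d/2f) with d = 21.6400 mm and f = 39.3 mm.
d/2f = 0.27532; arctan(0.27532) ≈ 15.3932°, so α ≈ 30.7864°.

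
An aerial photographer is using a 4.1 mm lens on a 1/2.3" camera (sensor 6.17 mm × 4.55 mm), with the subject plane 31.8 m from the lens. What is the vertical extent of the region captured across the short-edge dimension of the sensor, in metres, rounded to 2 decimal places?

dₒ: 31.8 m = 31800 mm.
Similar triangles through the lens centre give W/dₒ = h/dᵢ; with 1/f = 1/dₒ + 1/dᵢ this gives W = h·(dₒ − f)/f.
W = 4.55 mm × (31800 − 4.1) / 4.1 = 4.55 × 7755.0976 ≈ 35285.694 mm = 35.2857 m.

35.29 m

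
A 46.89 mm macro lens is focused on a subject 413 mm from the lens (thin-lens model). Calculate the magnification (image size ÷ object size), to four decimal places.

Thin lens: 1/f = 1/dₒ + 1/dᵢ → 1/dᵢ = 1/46.89 − 1/413 = 0.0189052 mm⁻¹, so dᵢ ≈ 52.8955 mm.
Magnification m = dᵢ/dₒ = 52.8955/413 ≈ 0.12808.

0.1281×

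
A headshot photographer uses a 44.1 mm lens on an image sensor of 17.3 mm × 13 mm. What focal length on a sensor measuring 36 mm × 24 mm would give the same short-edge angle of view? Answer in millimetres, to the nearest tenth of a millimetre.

Equal angle of view means equal height/f ratio, so f₂ = f₁ · (height₂/height₁) = 44.1 × 24/13.
f₂ = 44.1 × 1.84615 ≈ 81.415 mm.

81.4 mm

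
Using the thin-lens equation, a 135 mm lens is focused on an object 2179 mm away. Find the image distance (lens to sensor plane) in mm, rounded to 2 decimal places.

1/dᵢ = 1/f − 1/dₒ = 1/135 − 1/2179 = 0.0069485 mm⁻¹.
dᵢ = 1/0.0069485 ≈ 143.9163 mm.

143.92 mm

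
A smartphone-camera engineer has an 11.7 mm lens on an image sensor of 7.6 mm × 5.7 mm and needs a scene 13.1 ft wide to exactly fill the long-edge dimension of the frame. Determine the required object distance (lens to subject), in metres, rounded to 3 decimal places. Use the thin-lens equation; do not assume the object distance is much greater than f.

W: 13.1 ft × 304.8 mm/ft = 3992.88 mm.
Magnification m = w/W = dᵢ/dₒ; combined with 1/f = 1/dₒ + 1/dᵢ this gives dₒ = f·(1 + W/w).
dₒ = 11.7 mm × (1 + 3992.88/7.6) = 11.7 × 526.3789 ≈ 6158.633 mm = 6.15863 m.

6.159 m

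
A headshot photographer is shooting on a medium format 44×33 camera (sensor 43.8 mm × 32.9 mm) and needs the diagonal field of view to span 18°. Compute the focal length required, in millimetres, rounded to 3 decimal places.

Sensor diagonal = √(43.8² + 32.9²) = √3000.8500 ≈ 54.7800 mm.
From α = 2·arctan(d/2f) we get f = d / (2·tan(α/2)).
With d = 54.7800 mm and α/2 = 9°, tan(α/2) ≈ 0.15838, so f ≈ 54.7800 / 0.31677 ≈ 172.9337 mm.

172.934 mm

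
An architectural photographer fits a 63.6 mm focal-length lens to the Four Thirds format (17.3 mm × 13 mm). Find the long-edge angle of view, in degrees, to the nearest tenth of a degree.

15.5°

Angle of view α = 2·arctan(w/2f) with w = 17.3 mm and f = 63.6 mm.
w/2f = 0.13601; arctan(0.13601) ≈ 7.7451°, so α ≈ 15.4901°.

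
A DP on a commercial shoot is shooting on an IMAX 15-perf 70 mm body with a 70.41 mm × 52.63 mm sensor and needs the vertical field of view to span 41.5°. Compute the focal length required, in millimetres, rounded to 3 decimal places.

From α = 2·arctan(h/2f) we get f = h / (2·tan(α/2)).
With h = 52.63 mm and α/2 = 20.75°, tan(α/2) ≈ 0.37887, so f ≈ 52.63 / 0.75773 ≈ 69.4573 mm.

69.457 mm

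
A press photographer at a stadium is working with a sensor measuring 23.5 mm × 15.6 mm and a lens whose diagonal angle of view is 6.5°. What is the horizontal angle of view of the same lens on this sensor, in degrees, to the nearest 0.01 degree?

Sensor diagonal = √(23.5² + 15.6²) = √795.6100 ≈ 28.2066 mm.
From the diagonal AOV: f = 28.2066 / (2·tan(3.25°)) = 28.2066 / 0.11357 ≈ 248.3666 mm.
Horizontal AOV = 2·arctan(23.5 / (2 × 248.3666)) = 2·arctan(0.04731) ≈ 5.4172°.

5.42°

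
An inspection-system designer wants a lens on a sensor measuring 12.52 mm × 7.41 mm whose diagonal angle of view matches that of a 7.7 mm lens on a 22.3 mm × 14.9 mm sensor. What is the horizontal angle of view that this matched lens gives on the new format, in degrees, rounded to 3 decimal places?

112.575°

Sensor diagonal = √(22.3² + 14.9²) = √719.3000 ≈ 26.8198 mm.
Sensor diagonal = √(12.52² + 7.41²) = √211.6585 ≈ 14.5485 mm.
Equal diagonal AOV ⇒ f₂ = f₁ · 14.5485/26.8198 = 7.7 × 0.54245 ≈ 4.1769 mm.
Horizontal AOV on the new format = 2·arctan(12.52 / (2 × 4.1769)) = 2·arctan(1.49872) ≈ 112.5747°.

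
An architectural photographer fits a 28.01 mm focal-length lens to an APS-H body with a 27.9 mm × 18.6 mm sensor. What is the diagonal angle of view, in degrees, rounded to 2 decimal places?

61.81°

Sensor diagonal = √(27.9² + 18.6²) = √1124.3700 ≈ 33.5316 mm.
Angle of view α = 2·arctan(d/2f) with d = 33.5316 mm and f = 28.01 mm.
d/2f = 0.59857; arctan(0.59857) ≈ 30.9033°, so α ≈ 61.8065°.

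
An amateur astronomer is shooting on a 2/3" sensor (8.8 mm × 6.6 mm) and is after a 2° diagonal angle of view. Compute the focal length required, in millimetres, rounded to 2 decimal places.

Sensor diagonal = √(8.8² + 6.6²) = √121.0000 ≈ 11.0000 mm.
From α = 2·arctan(d/2f) we get f = d / (2·tan(α/2)).
With d = 11.0000 mm and α/2 = 1°, tan(α/2) ≈ 0.01746, so f ≈ 11.0000 / 0.03491 ≈ 315.0948 mm.

315.09 mm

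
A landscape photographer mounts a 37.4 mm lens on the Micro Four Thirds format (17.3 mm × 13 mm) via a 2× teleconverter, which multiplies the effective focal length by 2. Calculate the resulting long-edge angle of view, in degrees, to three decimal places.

13.193°

Effective focal length f = 37.4 × 2 = 74.8 mm.
α = 2·arctan(17.3 / (2 × 74.8)) = 2·arctan(0.11564) ≈ 13.1930°.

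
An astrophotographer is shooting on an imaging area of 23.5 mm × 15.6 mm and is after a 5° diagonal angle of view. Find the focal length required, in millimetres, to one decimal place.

Sensor diagonal = √(23.5² + 15.6²) = √795.6100 ≈ 28.2066 mm.
From α = 2·arctan(d/2f) we get f = d / (2·tan(α/2)).
With d = 28.2066 mm and α/2 = 2.5°, tan(α/2) ≈ 0.04366, so f ≈ 28.2066 / 0.08732 ≈ 323.0182 mm.

323.0 mm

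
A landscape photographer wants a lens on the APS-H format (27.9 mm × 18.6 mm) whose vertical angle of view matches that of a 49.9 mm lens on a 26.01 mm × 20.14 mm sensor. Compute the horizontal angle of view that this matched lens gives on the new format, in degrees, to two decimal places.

Equal vertical AOV ⇒ f₂ = f₁ · 18.6/20.14 = 49.9 × 0.92354 ≈ 46.0844 mm.
Horizontal AOV on the new format = 2·arctan(27.9 / (2 × 46.0844)) = 2·arctan(0.30271) ≈ 33.6827°.

33.68°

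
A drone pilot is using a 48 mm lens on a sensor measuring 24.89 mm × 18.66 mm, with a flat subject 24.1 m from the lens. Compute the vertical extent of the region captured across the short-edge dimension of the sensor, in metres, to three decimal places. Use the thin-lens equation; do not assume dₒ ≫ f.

dₒ: 24.1 m = 24100 mm.
Similar triangles through the lens centre give W/dₒ = h/dᵢ; with 1/f = 1/dₒ + 1/dᵢ this gives W = h·(dₒ − f)/f.
W = 18.66 mm × (24100 − 48) / 48 = 18.66 × 501.0833 ≈ 9350.215 mm = 9.35022 m.

9.350 m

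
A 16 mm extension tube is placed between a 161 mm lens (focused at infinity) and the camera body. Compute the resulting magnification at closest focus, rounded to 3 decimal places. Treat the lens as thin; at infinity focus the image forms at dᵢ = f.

0.099×

The tube moves the image plane from f to f + e, so dᵢ = 161 + 16 = 177 mm. Focus is achieved when 1/f = 1/dₒ + 1/dᵢ, giving dₒ = 1/(1/f − 1/(f+e)).
Magnification m = dᵢ/dₒ = (f+e)·(1/f − 1/(f+e)) = e/f = 16/161 ≈ 0.0994.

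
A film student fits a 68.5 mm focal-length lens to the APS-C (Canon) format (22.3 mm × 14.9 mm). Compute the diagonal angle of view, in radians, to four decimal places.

Sensor diagonal = √(22.3² + 14.9²) = √719.3000 ≈ 26.8198 mm.
Angle of view α = 2·arctan(d/2f) with d = 26.8198 mm and f = 68.5 mm.
d/2f = 0.19576; arctan(0.19576) ≈ 0.1933 rad, so α ≈ 0.3866 rad.

0.3866 rad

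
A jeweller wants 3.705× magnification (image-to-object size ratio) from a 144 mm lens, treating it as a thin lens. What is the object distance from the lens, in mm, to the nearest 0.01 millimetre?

182.87 mm

With m = dᵢ/dₒ and 1/f = 1/dₒ + 1/dᵢ, substituting dᵢ = m·dₒ gives 1/f = (1 + 1/m)/dₒ, hence dₒ = f·(1 + 1/m).
dₒ = 144 × (1 + 1/3.705) = 144 × 1.26991 ≈ 182.866 mm.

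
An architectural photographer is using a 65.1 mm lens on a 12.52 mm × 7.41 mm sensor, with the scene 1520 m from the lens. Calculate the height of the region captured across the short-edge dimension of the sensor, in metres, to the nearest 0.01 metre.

173.01 m

dₒ: 1520 m = 1.52e+06 mm.
Similar triangles through the lens centre give W/dₒ = h/dᵢ; with 1/f = 1/dₒ + 1/dᵢ this gives W = h·(dₒ − f)/f.
W = 7.41 mm × (1.52e+06 − 65.1) / 65.1 = 7.41 × 23347.6943 ≈ 173006.415 mm = 173.006 m.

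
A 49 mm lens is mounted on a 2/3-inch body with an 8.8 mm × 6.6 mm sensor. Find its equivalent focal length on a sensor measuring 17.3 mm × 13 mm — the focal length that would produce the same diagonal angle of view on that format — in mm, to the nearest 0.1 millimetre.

Sensor diagonal = √(8.8² + 6.6²) = √121.0000 ≈ 11.0000 mm.
Sensor diagonal = √(17.3² + 13²) = √468.2900 ≈ 21.6400 mm.
Equal angle of view means equal diagonal/f ratio, so f₂ = f₁ · (diagonal₂/diagonal₁) = 49 × 21.6400/11.0000.
f₂ = 49 × 1.96727 ≈ 96.396 mm.

96.4 mm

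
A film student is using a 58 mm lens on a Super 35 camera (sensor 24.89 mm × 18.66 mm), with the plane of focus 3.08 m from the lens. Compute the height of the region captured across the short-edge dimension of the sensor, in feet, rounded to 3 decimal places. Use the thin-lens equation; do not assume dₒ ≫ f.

3.190 ft

dₒ: 3.08 m = 3080 mm.
Similar triangles through the lens centre give W/dₒ = h/dᵢ; with 1/f = 1/dₒ + 1/dᵢ this gives W = h·(dₒ − f)/f.
W = 18.66 mm × (3080 − 58) / 58 = 18.66 × 52.1034 ≈ 972.250 mm = 972.250/304.8 ft = 3.1898 ft.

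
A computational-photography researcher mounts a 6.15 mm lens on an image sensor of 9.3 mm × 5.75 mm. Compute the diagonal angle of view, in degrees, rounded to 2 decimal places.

83.27°

Sensor diagonal = √(9.3² + 5.75²) = √119.5525 ≈ 10.9340 mm.
Angle of view α = 2·arctan(d/2f) with d = 10.9340 mm and f = 6.15 mm.
d/2f = 0.88894; arctan(0.88894) ≈ 41.6353°, so α ≈ 83.2706°.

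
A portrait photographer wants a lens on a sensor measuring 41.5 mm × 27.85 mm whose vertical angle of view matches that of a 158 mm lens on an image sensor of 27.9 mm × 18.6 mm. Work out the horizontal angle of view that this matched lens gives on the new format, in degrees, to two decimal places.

10.03°

Equal vertical AOV ⇒ f₂ = f₁ · 27.85/18.6 = 158 × 1.49731 ≈ 236.5753 mm.
Horizontal AOV on the new format = 2·arctan(41.5 / (2 × 236.5753)) = 2·arctan(0.08771) ≈ 10.0252°.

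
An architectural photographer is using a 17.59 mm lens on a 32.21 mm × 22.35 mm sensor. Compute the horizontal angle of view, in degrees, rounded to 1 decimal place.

Angle of view α = 2·arctan(w/2f) with w = 32.21 mm and f = 17.59 mm.
w/2f = 0.91558; arctan(0.91558) ≈ 42.4765°, so α ≈ 84.9530°.

85.0°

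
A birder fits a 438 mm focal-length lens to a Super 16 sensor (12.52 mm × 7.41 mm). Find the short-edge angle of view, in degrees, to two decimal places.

Angle of view α = 2·arctan(h/2f) with h = 7.41 mm and f = 438 mm.
h/2f = 0.00846; arctan(0.00846) ≈ 0.4846°, so α ≈ 0.9693°.

0.97°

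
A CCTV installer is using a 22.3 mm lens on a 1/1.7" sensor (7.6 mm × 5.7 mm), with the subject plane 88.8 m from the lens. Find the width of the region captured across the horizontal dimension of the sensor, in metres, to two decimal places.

dₒ: 88.8 m = 88800 mm.
Similar triangles through the lens centre give W/dₒ = w/dᵢ; with 1/f = 1/dₒ + 1/dᵢ this gives W = w·(dₒ − f)/f.
W = 7.6 mm × (88800 − 22.3) / 22.3 = 7.6 × 3981.0628 ≈ 30256.077 mm = 30.2561 m.

30.26 m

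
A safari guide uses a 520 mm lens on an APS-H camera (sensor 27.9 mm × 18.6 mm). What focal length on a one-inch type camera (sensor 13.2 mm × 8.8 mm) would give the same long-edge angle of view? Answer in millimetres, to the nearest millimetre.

246 mm

Equal angle of view means equal width/f ratio, so f₂ = f₁ · (width₂/width₁) = 520 × 13.2/27.9.
f₂ = 520 × 0.47312 ≈ 246.022 mm.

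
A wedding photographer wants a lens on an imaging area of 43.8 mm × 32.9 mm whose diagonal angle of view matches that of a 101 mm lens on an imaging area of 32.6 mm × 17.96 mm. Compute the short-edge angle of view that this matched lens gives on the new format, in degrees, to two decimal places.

12.63°

Sensor diagonal = √(32.6² + 17.96²) = √1385.3216 ≈ 37.2199 mm.
Sensor diagonal = √(43.8² + 32.9²) = √3000.8500 ≈ 54.7800 mm.
Equal diagonal AOV ⇒ f₂ = f₁ · 54.7800/37.2199 = 101 × 1.47179 ≈ 148.6511 mm.
Short-edge AOV on the new format = 2·arctan(32.9 / (2 × 148.6511)) = 2·arctan(0.11066) ≈ 12.6295°.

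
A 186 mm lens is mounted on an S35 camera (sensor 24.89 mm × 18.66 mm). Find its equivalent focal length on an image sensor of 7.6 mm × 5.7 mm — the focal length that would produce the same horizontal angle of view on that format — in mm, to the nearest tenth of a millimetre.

56.8 mm

Equal angle of view means equal width/f ratio, so f₂ = f₁ · (width₂/width₁) = 186 × 7.6/24.89.
f₂ = 186 × 0.30534 ≈ 56.794 mm.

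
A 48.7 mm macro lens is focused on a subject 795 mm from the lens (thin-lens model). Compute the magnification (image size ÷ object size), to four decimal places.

0.0653×

Thin lens: 1/f = 1/dₒ + 1/dᵢ → 1/dᵢ = 1/48.7 − 1/795 = 0.0192760 mm⁻¹, so dᵢ ≈ 51.8779 mm.
Magnification m = dᵢ/dₒ = 51.8779/795 ≈ 0.06526.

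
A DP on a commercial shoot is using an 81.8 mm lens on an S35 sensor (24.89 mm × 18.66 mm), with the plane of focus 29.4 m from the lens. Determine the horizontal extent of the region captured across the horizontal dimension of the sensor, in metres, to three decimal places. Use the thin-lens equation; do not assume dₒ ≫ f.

8.921 m

dₒ: 29.4 m = 29400 mm.
Similar triangles through the lens centre give W/dₒ = w/dᵢ; with 1/f = 1/dₒ + 1/dᵢ this gives W = w·(dₒ − f)/f.
W = 24.89 mm × (29400 − 81.8) / 81.8 = 24.89 × 358.4132 ≈ 8920.905 mm = 8.9209 m.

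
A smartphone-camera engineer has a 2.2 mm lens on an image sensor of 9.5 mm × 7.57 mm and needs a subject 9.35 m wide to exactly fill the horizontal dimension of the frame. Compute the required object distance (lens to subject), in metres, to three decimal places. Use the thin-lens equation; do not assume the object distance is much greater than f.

2.167 m

W: 9.35 m = 9350 mm.
Magnification m = w/W = dᵢ/dₒ; combined with 1/f = 1/dₒ + 1/dᵢ this gives dₒ = f·(1 + W/w).
dₒ = 2.2 mm × (1 + 9350/9.5) = 2.2 × 985.2105 ≈ 2167.463 mm = 2.16746 m.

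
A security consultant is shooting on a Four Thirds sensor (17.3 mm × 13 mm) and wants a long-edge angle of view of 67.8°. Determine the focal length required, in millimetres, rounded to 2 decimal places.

12.87 mm

From α = 2·arctan(w/2f) we get f = w / (2·tan(α/2)).
With w = 17.3 mm and α/2 = 33.9°, tan(α/2) ≈ 0.67197, so f ≈ 17.3 / 1.34394 ≈ 12.8726 mm.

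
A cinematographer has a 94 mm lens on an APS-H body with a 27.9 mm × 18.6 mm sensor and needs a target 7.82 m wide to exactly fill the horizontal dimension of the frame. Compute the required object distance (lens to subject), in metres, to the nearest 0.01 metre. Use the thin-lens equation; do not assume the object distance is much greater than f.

W: 7.82 m = 7820 mm.
Magnification m = w/W = dᵢ/dₒ; combined with 1/f = 1/dₒ + 1/dᵢ this gives dₒ = f·(1 + W/w).
dₒ = 94 mm × (1 + 7820/27.9) = 94 × 281.2867 ≈ 26440.953 mm = 26.441 m.

26.44 m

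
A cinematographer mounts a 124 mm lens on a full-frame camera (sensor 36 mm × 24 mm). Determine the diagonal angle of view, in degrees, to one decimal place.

19.8°

Sensor diagonal = √(36² + 24²) = √1872.0000 ≈ 43.2666 mm.
Angle of view α = 2·arctan(d/2f) with d = 43.2666 mm and f = 124 mm.
d/2f = 0.17446; arctan(0.17446) ≈ 9.8963°, so α ≈ 19.7927°.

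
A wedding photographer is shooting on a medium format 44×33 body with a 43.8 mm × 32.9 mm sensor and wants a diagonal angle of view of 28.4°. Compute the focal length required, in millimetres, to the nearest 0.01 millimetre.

108.24 mm

Sensor diagonal = √(43.8² + 32.9²) = √3000.8500 ≈ 54.7800 mm.
From α = 2·arctan(d/2f) we get f = d / (2·tan(α/2)).
With d = 54.7800 mm and α/2 = 14.2°, tan(α/2) ≈ 0.25304, so f ≈ 54.7800 / 0.50608 ≈ 108.2443 mm.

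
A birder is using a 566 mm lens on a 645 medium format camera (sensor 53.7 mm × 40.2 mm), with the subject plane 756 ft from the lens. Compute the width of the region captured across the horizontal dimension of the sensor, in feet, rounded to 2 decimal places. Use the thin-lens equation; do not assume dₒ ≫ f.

dₒ: 756 ft × 304.8 mm/ft = 230428.79 mm.
Similar triangles through the lens centre give W/dₒ = w/dᵢ; with 1/f = 1/dₒ + 1/dᵢ this gives W = w·(dₒ − f)/f.
W = 53.7 mm × (230429 − 566) / 566 = 53.7 × 406.1180 ≈ 21808.537 mm = 21808.537/304.8 ft = 71.5503 ft.

71.55 ft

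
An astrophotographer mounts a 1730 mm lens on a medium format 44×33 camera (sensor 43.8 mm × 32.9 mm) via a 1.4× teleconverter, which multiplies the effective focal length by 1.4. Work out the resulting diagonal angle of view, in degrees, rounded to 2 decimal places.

1.30°

Effective focal length f = 1730 × 1.4 = 2422 mm.
Sensor diagonal = √(43.8² + 32.9²) = √3000.8500 ≈ 54.7800 mm.
α = 2·arctan(54.780 / (2 × 2422)) = 2·arctan(0.01131) ≈ 1.2958°.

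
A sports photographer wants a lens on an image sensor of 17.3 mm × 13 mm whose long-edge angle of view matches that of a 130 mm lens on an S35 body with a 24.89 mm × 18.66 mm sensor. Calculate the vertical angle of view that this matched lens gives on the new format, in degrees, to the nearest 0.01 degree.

Equal long-edge AOV ⇒ f₂ = f₁ · 17.3/24.89 = 130 × 0.69506 ≈ 90.3576 mm.
Vertical AOV on the new format = 2·arctan(13 / (2 × 90.3576)) = 2·arctan(0.07194) ≈ 8.2291°.

8.23°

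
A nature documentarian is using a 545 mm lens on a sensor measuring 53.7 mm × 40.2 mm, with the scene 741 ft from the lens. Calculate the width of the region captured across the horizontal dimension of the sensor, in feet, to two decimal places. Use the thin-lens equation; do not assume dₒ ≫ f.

dₒ: 741 ft × 304.8 mm/ft = 225856.79 mm.
Similar triangles through the lens centre give W/dₒ = w/dᵢ; with 1/f = 1/dₒ + 1/dᵢ this gives W = w·(dₒ − f)/f.
W = 53.7 mm × (225857 − 545) / 545 = 53.7 × 413.4161 ≈ 22200.446 mm = 22200.446/304.8 ft = 72.8361 ft.

72.84 ft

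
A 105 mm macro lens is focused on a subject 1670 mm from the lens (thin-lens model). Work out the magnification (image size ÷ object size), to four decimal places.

0.0671×

Thin lens: 1/f = 1/dₒ + 1/dᵢ → 1/dᵢ = 1/105 − 1/1670 = 0.0089250 mm⁻¹, so dᵢ ≈ 112.0447 mm.
Magnification m = dᵢ/dₒ = 112.0447/1670 ≈ 0.06709.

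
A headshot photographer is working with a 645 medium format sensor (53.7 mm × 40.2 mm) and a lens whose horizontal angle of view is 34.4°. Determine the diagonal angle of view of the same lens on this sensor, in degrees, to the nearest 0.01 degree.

42.28°

From the horizontal AOV: f = 53.7 / (2·tan(17.2°)) = 53.7 / 0.61910 ≈ 86.7383 mm.
Sensor diagonal = √(53.7² + 40.2²) = √4499.7300 ≈ 67.0800 mm.
Diagonal AOV = 2·arctan(67.0800 / (2 × 86.7383)) = 2·arctan(0.38668) ≈ 42.2810°.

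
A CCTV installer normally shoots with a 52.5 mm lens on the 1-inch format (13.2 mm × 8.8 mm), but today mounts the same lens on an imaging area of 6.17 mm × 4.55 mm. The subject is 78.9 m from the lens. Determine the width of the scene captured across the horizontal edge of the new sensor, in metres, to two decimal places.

The focal length stays 52.5 mm; the relevant sensor dimension is now w = 6.17 mm. Object distance dₒ = 78.9 m = 78900 mm.
Thin-lens field width W = w·(dₒ − f)/f = 6.17 × (78900 − 52.5)/52.5 ≈ 9266.459 mm = 9.26646 m.

9.27 m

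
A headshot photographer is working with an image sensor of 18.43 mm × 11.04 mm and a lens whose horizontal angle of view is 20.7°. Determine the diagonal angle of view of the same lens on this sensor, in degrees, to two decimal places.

From the horizontal AOV: f = 18.43 / (2·tan(10.35°)) = 18.43 / 0.36526 ≈ 50.4565 mm.
Sensor diagonal = √(18.43² + 11.04²) = √461.5465 ≈ 21.4836 mm.
Diagonal AOV = 2·arctan(21.4836 / (2 × 50.4565)) = 2·arctan(0.21289) ≈ 24.0368°.

24.04°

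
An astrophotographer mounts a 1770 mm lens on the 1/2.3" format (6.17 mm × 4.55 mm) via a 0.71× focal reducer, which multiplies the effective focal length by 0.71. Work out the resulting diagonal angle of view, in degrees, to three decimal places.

Effective focal length f = 1770 × 0.71 = 1256.7 mm.
Sensor diagonal = √(6.17² + 4.55²) = √58.7714 ≈ 7.6663 mm.
α = 2·arctan(7.666 / (2 × 1256.7)) = 2·arctan(0.00305) ≈ 0.3495°.

0.350°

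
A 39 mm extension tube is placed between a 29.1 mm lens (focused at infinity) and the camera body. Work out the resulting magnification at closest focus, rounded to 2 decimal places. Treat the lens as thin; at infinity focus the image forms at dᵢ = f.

1.34×

The tube moves the image plane from f to f + e, so dᵢ = 29.1 + 39 = 68.1 mm. Focus is achieved when 1/f = 1/dₒ + 1/dᵢ, giving dₒ = 1/(1/f − 1/(f+e)).
Magnification m = dᵢ/dₒ = (f+e)·(1/f − 1/(f+e)) = e/f = 39/29.1 ≈ 1.3402.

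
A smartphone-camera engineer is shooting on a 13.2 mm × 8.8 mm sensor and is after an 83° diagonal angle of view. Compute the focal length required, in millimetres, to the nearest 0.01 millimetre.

Sensor diagonal = √(13.2² + 8.8²) = √251.6800 ≈ 15.8644 mm.
From α = 2·arctan(d/2f) we get f = d / (2·tan(α/2)).
With d = 15.8644 mm and α/2 = 41.5°, tan(α/2) ≈ 0.88473, so f ≈ 15.8644 / 1.76945 ≈ 8.9657 mm.

8.97 mm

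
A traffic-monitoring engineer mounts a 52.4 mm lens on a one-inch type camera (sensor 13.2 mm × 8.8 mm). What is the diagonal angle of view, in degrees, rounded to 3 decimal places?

Sensor diagonal = √(13.2² + 8.8²) = √251.6800 ≈ 15.8644 mm.
Angle of view α = 2·arctan(d/2f) with d = 15.8644 mm and f = 52.4 mm.
d/2f = 0.15138; arctan(0.15138) ≈ 8.6080°, so α ≈ 17.2159°.

17.216°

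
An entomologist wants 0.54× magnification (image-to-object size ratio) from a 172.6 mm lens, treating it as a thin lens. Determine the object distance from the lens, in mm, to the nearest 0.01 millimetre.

With m = dᵢ/dₒ and 1/f = 1/dₒ + 1/dᵢ, substituting dᵢ = m·dₒ gives 1/f = (1 + 1/m)/dₒ, hence dₒ = f·(1 + 1/m).
dₒ = 172.6 × (1 + 1/0.54) = 172.6 × 2.85185 ≈ 492.230 mm.

492.23 mm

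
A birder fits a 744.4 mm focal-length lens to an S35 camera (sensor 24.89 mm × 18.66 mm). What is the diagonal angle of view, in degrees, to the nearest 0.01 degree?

Sensor diagonal = √(24.89² + 18.66²) = √967.7077 ≈ 31.1080 mm.
Angle of view α = 2·arctan(d/2f) with d = 31.1080 mm and f = 744.4 mm.
d/2f = 0.02089; arctan(0.02089) ≈ 1.1970°, so α ≈ 2.3940°.

2.39°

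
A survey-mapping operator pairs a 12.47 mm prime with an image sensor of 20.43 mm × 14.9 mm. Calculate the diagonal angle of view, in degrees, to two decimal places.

90.79°

Sensor diagonal = √(20.43² + 14.9²) = √639.3949 ≈ 25.2863 mm.
Angle of view α = 2·arctan(d/2f) with d = 25.2863 mm and f = 12.47 mm.
d/2f = 1.01388; arctan(1.01388) ≈ 45.3950°, so α ≈ 90.7900°.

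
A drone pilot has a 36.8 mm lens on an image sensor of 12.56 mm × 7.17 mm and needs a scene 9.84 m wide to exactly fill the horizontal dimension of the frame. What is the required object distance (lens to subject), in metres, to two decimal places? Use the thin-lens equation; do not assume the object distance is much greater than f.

W: 9.84 m = 9840 mm.
Magnification m = w/W = dᵢ/dₒ; combined with 1/f = 1/dₒ + 1/dᵢ this gives dₒ = f·(1 + W/w).
dₒ = 36.8 mm × (1 + 9840/12.56) = 36.8 × 784.4395 ≈ 28867.373 mm = 28.8674 m.

28.87 m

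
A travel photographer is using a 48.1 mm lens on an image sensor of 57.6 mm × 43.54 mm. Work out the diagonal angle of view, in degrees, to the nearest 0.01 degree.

73.78°

Sensor diagonal = √(57.6² + 43.54²) = √5213.4916 ≈ 72.2045 mm.
Angle of view α = 2·arctan(d/2f) with d = 72.2045 mm and f = 48.1 mm.
d/2f = 0.75057; arctan(0.75057) ≈ 36.8907°, so α ≈ 73.7813°.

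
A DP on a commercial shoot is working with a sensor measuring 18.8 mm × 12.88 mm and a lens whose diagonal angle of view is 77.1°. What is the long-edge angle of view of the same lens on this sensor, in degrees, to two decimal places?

Sensor diagonal = √(18.8² + 12.88²) = √519.3344 ≈ 22.7889 mm.
From the diagonal AOV: f = 22.7889 / (2·tan(38.55°)) = 22.7889 / 1.59372 ≈ 14.2992 mm.
Long-edge AOV = 2·arctan(18.8 / (2 × 14.2992)) = 2·arctan(0.65738) ≈ 66.6403°.

66.64°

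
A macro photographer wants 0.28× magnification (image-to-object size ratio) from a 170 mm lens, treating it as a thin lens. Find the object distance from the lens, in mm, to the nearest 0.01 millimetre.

With m = dᵢ/dₒ and 1/f = 1/dₒ + 1/dᵢ, substituting dᵢ = m·dₒ gives 1/f = (1 + 1/m)/dₒ, hence dₒ = f·(1 + 1/m).
dₒ = 170 × (1 + 1/0.28) = 170 × 4.57143 ≈ 777.143 mm.

777.14 mm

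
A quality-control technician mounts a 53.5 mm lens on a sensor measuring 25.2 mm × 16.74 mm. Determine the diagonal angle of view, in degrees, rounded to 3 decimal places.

31.576°

Sensor diagonal = √(25.2² + 16.74²) = √915.2676 ≈ 30.2534 mm.
Angle of view α = 2·arctan(d/2f) with d = 30.2534 mm and f = 53.5 mm.
d/2f = 0.28274; arctan(0.28274) ≈ 15.7878°, so α ≈ 31.5756°.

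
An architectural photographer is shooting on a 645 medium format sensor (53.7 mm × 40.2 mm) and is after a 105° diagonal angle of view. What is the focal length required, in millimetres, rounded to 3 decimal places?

Sensor diagonal = √(53.7² + 40.2²) = √4499.7300 ≈ 67.0800 mm.
From α = 2·arctan(d/2f) we get f = d / (2·tan(α/2)).
With d = 67.0800 mm and α/2 = 52.5°, tan(α/2) ≈ 1.30323, so f ≈ 67.0800 / 2.60645 ≈ 25.7362 mm.

25.736 mm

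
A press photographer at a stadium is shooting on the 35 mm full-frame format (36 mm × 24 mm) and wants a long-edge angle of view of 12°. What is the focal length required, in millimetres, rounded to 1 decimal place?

171.3 mm

From α = 2·arctan(w/2f) we get f = w / (2·tan(α/2)).
With w = 36 mm and α/2 = 6°, tan(α/2) ≈ 0.10510, so f ≈ 36 / 0.21021 ≈ 171.2586 mm.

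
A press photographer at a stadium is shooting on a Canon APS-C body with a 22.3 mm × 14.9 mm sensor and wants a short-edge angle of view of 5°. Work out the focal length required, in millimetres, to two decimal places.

From α = 2·arctan(h/2f) we get f = h / (2·tan(α/2)).
With h = 14.9 mm and α/2 = 2.5°, tan(α/2) ≈ 0.04366, so f ≈ 14.9 / 0.08732 ≈ 170.6331 mm.

170.63 mm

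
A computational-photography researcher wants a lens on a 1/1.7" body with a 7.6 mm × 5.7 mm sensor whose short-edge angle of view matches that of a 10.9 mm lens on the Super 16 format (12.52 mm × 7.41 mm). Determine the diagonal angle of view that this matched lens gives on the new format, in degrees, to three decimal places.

59.064°

Equal short-edge AOV ⇒ f₂ = f₁ · 5.7/7.41 = 10.9 × 0.76923 ≈ 8.3846 mm.
Sensor diagonal = √(7.6² + 5.7²) = √90.2500 ≈ 9.5000 mm.
Diagonal AOV on the new format = 2·arctan(9.5000 / (2 × 8.3846)) = 2·arctan(0.56651) ≈ 59.0643°.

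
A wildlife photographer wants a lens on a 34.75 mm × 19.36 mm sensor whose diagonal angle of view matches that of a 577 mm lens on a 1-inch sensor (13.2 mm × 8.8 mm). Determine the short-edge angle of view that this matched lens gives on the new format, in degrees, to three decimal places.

Sensor diagonal = √(13.2² + 8.8²) = √251.6800 ≈ 15.8644 mm.
Sensor diagonal = √(34.75² + 19.36²) = √1582.3721 ≈ 39.7790 mm.
Equal diagonal AOV ⇒ f₂ = f₁ · 39.7790/15.8644 = 577 × 2.50744 ≈ 1446.7909 mm.
Short-edge AOV on the new format = 2·arctan(19.36 / (2 × 1446.7909)) = 2·arctan(0.00669) ≈ 0.7667°.

0.767°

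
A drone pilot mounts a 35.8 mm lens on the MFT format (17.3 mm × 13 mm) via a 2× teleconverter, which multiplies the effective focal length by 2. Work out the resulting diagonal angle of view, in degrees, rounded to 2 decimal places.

Effective focal length f = 35.8 × 2 = 71.6 mm.
Sensor diagonal = √(17.3² + 13²) = √468.2900 ≈ 21.6400 mm.
α = 2·arctan(21.640 / (2 × 71.6)) = 2·arctan(0.15112) ≈ 17.1867°.

17.19°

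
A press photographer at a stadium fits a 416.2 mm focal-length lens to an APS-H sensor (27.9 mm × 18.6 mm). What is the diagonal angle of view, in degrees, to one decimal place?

4.6°

Sensor diagonal = √(27.9² + 18.6²) = √1124.3700 ≈ 33.5316 mm.
Angle of view α = 2·arctan(d/2f) with d = 33.5316 mm and f = 416.2 mm.
d/2f = 0.04028; arctan(0.04028) ≈ 2.3068°, so α ≈ 4.6136°.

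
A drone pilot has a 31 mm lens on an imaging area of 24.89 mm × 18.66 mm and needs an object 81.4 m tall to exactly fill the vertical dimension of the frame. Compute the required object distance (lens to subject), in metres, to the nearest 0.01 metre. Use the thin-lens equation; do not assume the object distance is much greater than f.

135.26 m

W: 81.4 m = 81400 mm.
Magnification m = h/W = dᵢ/dₒ; combined with 1/f = 1/dₒ + 1/dᵢ this gives dₒ = f·(1 + W/h).
dₒ = 31 mm × (1 + 81400/18.66) = 31 × 4363.2722 ≈ 135261.439 mm = 135.261 m.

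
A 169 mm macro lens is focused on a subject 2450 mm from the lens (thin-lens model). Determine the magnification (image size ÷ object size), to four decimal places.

Thin lens: 1/f = 1/dₒ + 1/dᵢ → 1/dᵢ = 1/169 − 1/2450 = 0.0055090 mm⁻¹, so dᵢ ≈ 181.5213 mm.
Magnification m = dᵢ/dₒ = 181.5213/2450 ≈ 0.07409.

0.0741×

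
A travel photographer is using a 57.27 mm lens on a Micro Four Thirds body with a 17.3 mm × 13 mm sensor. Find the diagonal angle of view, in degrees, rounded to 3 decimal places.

21.398°

Sensor diagonal = √(17.3² + 13²) = √468.2900 ≈ 21.6400 mm.
Angle of view α = 2·arctan(d/2f) with d = 21.6400 mm and f = 57.27 mm.
d/2f = 0.18893; arctan(0.18893) ≈ 10.6988°, so α ≈ 21.3975°.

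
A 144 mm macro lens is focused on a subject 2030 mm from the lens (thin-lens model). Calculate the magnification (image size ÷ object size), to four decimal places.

0.0764×

Thin lens: 1/f = 1/dₒ + 1/dᵢ → 1/dᵢ = 1/144 − 1/2030 = 0.0064518 mm⁻¹, so dᵢ ≈ 154.9947 mm.
Magnification m = dᵢ/dₒ = 154.9947/2030 ≈ 0.07635.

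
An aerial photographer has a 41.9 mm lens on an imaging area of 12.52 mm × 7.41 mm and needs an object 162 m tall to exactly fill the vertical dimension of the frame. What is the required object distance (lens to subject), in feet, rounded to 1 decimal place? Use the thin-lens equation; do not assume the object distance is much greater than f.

W: 162 m = 162000 mm.
Magnification m = h/W = dᵢ/dₒ; combined with 1/f = 1/dₒ + 1/dᵢ this gives dₒ = f·(1 + W/h).
dₒ = 41.9 mm × (1 + 162000/7.41) = 41.9 × 21863.3482 ≈ 916074.289 mm = 916074.289/304.8 ft = 3005.49 ft.

3005.5 ft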